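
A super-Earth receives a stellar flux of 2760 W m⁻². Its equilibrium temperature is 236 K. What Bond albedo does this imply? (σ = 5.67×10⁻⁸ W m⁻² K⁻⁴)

A ≈ 0.75

From T_eq⁴ = S(1−A)/(4σ): 1−A = 4σT_eq⁴/S.
1−A = 4 × 5.67×10⁻⁸ × (236)⁴ / 2760 = 0.255.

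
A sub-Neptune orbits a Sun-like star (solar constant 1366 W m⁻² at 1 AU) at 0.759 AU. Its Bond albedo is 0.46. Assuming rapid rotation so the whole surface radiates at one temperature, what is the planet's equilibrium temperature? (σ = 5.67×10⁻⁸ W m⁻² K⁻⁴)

Flux at 0.759 AU: S = 1366/0.759² = 2370 W m⁻².
Energy balance: absorbed = emitted ⇒ πR²·S(1−A) = 4πR²·σT_eq⁴, so T_eq⁴ = S(1−A)/(4σ).
T_eq = [2370 × 0.54 / (4 × 5.67×10⁻⁸)]^(1/4) = (5.65×10⁹)^(1/4) = 274 K.

T_eq ≈ 274 K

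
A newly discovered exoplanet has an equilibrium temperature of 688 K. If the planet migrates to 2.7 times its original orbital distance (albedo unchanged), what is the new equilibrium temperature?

T_eq ≈ 419 K

T_eq ∝ L^(1/4) · d^(−1/2).
T′ = 688 / 2.7^(1/2) = 419 K.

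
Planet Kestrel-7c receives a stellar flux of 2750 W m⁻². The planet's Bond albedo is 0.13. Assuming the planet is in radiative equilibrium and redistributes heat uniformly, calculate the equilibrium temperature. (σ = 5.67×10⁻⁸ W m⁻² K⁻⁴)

T_eq ≈ 320 K

Energy balance: absorbed = emitted ⇒ πR²·S(1−A) = 4πR²·σT_eq⁴, so T_eq⁴ = S(1−A)/(4σ).
T_eq = [2750 × 0.87 / (4 × 5.67×10⁻⁸)]^(1/4) = (1.05×10¹⁰)^(1/4) = 320 K.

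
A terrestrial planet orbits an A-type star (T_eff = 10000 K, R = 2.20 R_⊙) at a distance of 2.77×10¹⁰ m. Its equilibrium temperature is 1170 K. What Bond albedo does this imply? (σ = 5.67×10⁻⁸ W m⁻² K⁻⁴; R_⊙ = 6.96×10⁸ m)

R_⋆ = 2.20 × 6.96×10⁸ = 1.53×10⁹ m.
L = 4πR_⋆²σT_⋆⁴ = 4π(1.53×10⁹)² × 5.67×10⁻⁸ × (10000)⁴ = 1.67×10²⁸ W.
S = L/(4πd²) = 1.73×10⁶ W m⁻².
From T_eq⁴ = S(1−A)/(4σ): 1−A = 4σT_eq⁴/S.
1−A = 4 × 5.67×10⁻⁸ × (1170)⁴ / 1.73×10⁶ = 0.245.

A ≈ 0.75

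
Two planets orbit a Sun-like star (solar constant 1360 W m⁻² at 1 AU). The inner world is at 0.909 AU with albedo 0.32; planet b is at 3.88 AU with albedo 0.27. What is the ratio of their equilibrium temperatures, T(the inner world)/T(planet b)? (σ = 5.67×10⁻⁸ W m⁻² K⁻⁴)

T₁/T₂ ≈ 2.030

T_eq = [S₀(1−A)/(4σd²)]^(1/4), so T ∝ (1−A)^(1/4) / √d.
T₁ = [1360×0.68/(4×5.67×10⁻⁸×0.909²)]^(1/4) = 265.04 K.
T₂ = [1360×0.73/(4×5.67×10⁻⁸×3.88²)]^(1/4) = 130.58 K.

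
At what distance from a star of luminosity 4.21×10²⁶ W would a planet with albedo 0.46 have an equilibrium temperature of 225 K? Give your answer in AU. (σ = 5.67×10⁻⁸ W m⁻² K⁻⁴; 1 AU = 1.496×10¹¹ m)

d ≈ 1.18 AU

From T_eq⁴ = L(1−A)/(16πσd²): d = √[L(1−A)/(16πσT_eq⁴)].
d = √[4.21×10²⁶ × 0.54 / (16π × 5.67×10⁻⁸ × (225)⁴)] = 1.76×10¹¹ m = 1.18 AU.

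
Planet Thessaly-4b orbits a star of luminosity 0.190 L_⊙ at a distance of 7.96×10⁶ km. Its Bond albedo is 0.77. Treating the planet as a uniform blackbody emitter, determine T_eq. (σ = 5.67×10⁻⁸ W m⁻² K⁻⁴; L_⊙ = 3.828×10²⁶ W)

d = 7.96×10⁶ km = 7.96×10⁹ m.
L = 0.190 × 3.828×10²⁶ = 7.27×10²⁵ W.
Flux: S = L/(4πd²) = 7.27×10²⁵/(4π×(7.96×10⁹)²) = 9.13×10⁴ W m⁻².
Energy balance: absorbed = emitted ⇒ πR²·S(1−A) = 4πR²·σT_eq⁴, so T_eq⁴ = S(1−A)/(4σ).
T_eq = [9.13×10⁴ × 0.23 / (4 × 5.67×10⁻⁸)]^(1/4) = (9.26×10¹⁰)^(1/4) = 552 K.

T_eq ≈ 552 K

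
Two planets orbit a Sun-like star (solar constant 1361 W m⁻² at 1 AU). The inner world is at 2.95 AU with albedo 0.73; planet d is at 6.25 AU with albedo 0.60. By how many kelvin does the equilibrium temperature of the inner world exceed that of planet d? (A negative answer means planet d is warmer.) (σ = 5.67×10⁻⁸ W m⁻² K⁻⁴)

T_eq = [S₀(1−A)/(4σd²)]^(1/4), so T ∝ (1−A)^(1/4) / √d.
T₁ = [1361×0.27/(4×5.67×10⁻⁸×2.95²)]^(1/4) = 116.81 K.
T₂ = [1361×0.40/(4×5.67×10⁻⁸×6.25²)]^(1/4) = 88.54 K.

ΔT ≈ 28.3 K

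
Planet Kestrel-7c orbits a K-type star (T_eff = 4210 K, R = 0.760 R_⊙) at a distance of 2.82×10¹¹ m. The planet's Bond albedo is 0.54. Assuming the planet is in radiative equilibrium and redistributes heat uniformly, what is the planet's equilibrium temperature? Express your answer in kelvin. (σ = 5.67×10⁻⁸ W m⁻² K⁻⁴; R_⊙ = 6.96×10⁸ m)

T_eq ≈ 106 K

R_⋆ = 0.760 × 6.96×10⁸ = 5.29×10⁸ m.
L = 4πR_⋆²σT_⋆⁴ = 4π(5.29×10⁸)² × 5.67×10⁻⁸ × (4210)⁴ = 6.26×10²⁵ W.
S = L/(4πd²) = 62.7 W m⁻².
Energy balance: absorbed = emitted ⇒ πR²·S(1−A) = 4πR²·σT_eq⁴, so T_eq⁴ = S(1−A)/(4σ).
T_eq = [62.7 × 0.46 / (4 × 5.67×10⁻⁸)]^(1/4) = (1.27×10⁸)^(1/4) = 106 K.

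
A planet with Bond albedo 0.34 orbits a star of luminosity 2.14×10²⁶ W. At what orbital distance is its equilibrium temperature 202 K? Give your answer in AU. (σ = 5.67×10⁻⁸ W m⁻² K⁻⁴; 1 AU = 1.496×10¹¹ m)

d ≈ 1.15 AU

From T_eq⁴ = L(1−A)/(16πσd²): d = √[L(1−A)/(16πσT_eq⁴)].
d = √[2.14×10²⁶ × 0.66 / (16π × 5.67×10⁻⁸ × (202)⁴)] = 1.73×10¹¹ m = 1.15 AU.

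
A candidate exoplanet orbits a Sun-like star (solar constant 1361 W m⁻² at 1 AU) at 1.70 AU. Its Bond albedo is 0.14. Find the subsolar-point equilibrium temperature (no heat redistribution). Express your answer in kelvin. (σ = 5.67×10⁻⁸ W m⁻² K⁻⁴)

T_ss ≈ 291 K

Flux at 1.70 AU: S = 1361/1.70² = 471 W m⁻².
At the subsolar point the surface absorbs S(1−A) and emits σT⁴ per unit area — no factor of 4, since only the local patch is in balance.
T = [471 × 0.86 / 5.67×10⁻⁸]^(1/4) = (7.14×10⁹)^(1/4) = 291 K.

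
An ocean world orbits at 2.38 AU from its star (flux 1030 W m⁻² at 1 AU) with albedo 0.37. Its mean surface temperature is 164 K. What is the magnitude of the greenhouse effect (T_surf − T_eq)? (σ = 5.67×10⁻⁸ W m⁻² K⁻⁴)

S = 1030/2.38² = 181.8 W m⁻².
T_eq = [S(1−A)/(4σ)]^(1/4) = [181.8×0.63/(4×5.67×10⁻⁸)]^(1/4) = 149.9 K.
ΔT = T_surf − T_eq = 164 − 149.9.

ΔT ≈ 14.1 K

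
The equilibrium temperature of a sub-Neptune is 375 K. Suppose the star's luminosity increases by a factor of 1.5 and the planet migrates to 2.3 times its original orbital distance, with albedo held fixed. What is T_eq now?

T_eq ≈ 274 K

T_eq ∝ L^(1/4) · d^(−1/2).
T′ = 375 × 1.5^(1/4) / 2.3^(1/2) = 274 K.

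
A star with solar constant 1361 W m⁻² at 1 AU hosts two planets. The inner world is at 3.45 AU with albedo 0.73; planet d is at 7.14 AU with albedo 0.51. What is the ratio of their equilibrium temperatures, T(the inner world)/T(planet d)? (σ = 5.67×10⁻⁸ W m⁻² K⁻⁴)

T_eq = [S₀(1−A)/(4σd²)]^(1/4), so T ∝ (1−A)^(1/4) / √d.
T₁ = [1361×0.27/(4×5.67×10⁻⁸×3.45²)]^(1/4) = 108.02 K.
T₂ = [1361×0.49/(4×5.67×10⁻⁸×7.14²)]^(1/4) = 87.15 K.

T₁/T₂ ≈ 1.239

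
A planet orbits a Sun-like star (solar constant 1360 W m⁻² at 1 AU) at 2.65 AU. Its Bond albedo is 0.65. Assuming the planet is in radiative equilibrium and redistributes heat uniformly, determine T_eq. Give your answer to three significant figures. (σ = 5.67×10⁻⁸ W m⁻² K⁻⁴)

T_eq ≈ 131 K

Flux at 2.65 AU: S = 1360/2.65² = 194 W m⁻².
Energy balance: absorbed = emitted ⇒ πR²·S(1−A) = 4πR²·σT_eq⁴, so T_eq⁴ = S(1−A)/(4σ).
T_eq = [194 × 0.35 / (4 × 5.67×10⁻⁸)]^(1/4) = (2.99×10⁸)^(1/4) = 131 K.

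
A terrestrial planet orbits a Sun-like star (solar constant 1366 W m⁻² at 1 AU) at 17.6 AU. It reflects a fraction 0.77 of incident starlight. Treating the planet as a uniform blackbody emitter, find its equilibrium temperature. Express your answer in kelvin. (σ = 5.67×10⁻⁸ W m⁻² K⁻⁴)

Flux at 17.6 AU: S = 1366/17.6² = 4.41 W m⁻².
Energy balance: absorbed = emitted ⇒ πR²·S(1−A) = 4πR²·σT_eq⁴, so T_eq⁴ = S(1−A)/(4σ).
T_eq = [4.41 × 0.23 / (4 × 5.67×10⁻⁸)]^(1/4) = (4.47×10⁶)^(1/4) = 46.0 K.

T_eq ≈ 46.0 K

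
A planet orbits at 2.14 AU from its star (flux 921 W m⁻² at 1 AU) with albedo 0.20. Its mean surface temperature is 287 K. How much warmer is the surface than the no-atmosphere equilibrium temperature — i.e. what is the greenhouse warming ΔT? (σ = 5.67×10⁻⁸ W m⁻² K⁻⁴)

S = 921/2.14² = 201.1 W m⁻².
T_eq = [S(1−A)/(4σ)]^(1/4) = [201.1×0.80/(4×5.67×10⁻⁸)]^(1/4) = 163.2 K.
ΔT = T_surf − T_eq = 287 − 163.2.

ΔT ≈ 123.8 K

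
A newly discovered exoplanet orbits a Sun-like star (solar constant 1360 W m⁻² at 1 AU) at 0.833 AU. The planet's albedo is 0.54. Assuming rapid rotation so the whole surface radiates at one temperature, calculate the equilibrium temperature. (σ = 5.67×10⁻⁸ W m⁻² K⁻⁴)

Flux at 0.833 AU: S = 1360/0.833² = 1960 W m⁻².
Energy balance: absorbed = emitted ⇒ πR²·S(1−A) = 4πR²·σT_eq⁴, so T_eq⁴ = S(1−A)/(4σ).
T_eq = [1960 × 0.46 / (4 × 5.67×10⁻⁸)]^(1/4) = (3.98×10⁹)^(1/4) = 251 K.

T_eq ≈ 251 K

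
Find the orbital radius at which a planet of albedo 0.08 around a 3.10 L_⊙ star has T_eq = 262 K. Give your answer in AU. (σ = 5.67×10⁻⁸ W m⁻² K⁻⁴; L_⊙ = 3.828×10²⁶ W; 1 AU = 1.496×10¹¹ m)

d ≈ 1.91 AU

L = 3.10 × 3.828×10²⁶ = 1.19×10²⁷ W.
From T_eq⁴ = L(1−A)/(16πσd²): d = √[L(1−A)/(16πσT_eq⁴)].
d = √[1.19×10²⁷ × 0.92 / (16π × 5.67×10⁻⁸ × (262)⁴)] = 2.85×10¹¹ m = 1.91 AU.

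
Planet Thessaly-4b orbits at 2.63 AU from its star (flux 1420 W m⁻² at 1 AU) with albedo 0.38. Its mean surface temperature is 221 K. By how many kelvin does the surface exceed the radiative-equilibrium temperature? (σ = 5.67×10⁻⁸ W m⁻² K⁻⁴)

ΔT ≈ 67.1 K

S = 1420/2.63² = 205.3 W m⁻².
T_eq = [S(1−A)/(4σ)]^(1/4) = [205.3×0.62/(4×5.67×10⁻⁸)]^(1/4) = 153.9 K.
ΔT = T_surf − T_eq = 221 − 153.9.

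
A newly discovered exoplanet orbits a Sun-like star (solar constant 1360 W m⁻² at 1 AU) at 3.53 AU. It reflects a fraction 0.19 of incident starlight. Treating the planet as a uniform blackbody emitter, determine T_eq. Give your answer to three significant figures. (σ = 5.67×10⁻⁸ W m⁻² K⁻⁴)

T_eq ≈ 141 K

Flux at 3.53 AU: S = 1360/3.53² = 109 W m⁻².
Energy balance: absorbed = emitted ⇒ πR²·S(1−A) = 4πR²·σT_eq⁴, so T_eq⁴ = S(1−A)/(4σ).
T_eq = [109 × 0.81 / (4 × 5.67×10⁻⁸)]^(1/4) = (3.90×10⁸)^(1/4) = 141 K.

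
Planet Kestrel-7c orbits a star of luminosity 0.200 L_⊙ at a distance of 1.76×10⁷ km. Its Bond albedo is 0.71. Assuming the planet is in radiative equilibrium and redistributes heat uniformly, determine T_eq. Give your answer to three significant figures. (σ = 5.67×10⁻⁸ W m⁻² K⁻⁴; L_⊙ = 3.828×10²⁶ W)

T_eq ≈ 398 K

d = 1.76×10⁷ km = 1.76×10¹⁰ m.
L = 0.200 × 3.828×10²⁶ = 7.66×10²⁵ W.
Flux: S = L/(4πd²) = 7.66×10²⁵/(4π×(1.76×10¹⁰)²) = 1.97×10⁴ W m⁻².
Energy balance: absorbed = emitted ⇒ πR²·S(1−A) = 4πR²·σT_eq⁴, so T_eq⁴ = S(1−A)/(4σ).
T_eq = [1.97×10⁴ × 0.29 / (4 × 5.67×10⁻⁸)]^(1/4) = (2.51×10¹⁰)^(1/4) = 398 K.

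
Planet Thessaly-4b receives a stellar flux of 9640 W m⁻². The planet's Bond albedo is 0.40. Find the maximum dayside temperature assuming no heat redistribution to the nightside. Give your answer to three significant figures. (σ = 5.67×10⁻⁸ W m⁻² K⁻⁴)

With no redistribution each surface element balances locally: S(1−A) = σT⁴.
T = [9640 × 0.60 / 5.67×10⁻⁸]^(1/4) = (1.02×10¹¹)^(1/4) = 565 K.

T_ss ≈ 565 K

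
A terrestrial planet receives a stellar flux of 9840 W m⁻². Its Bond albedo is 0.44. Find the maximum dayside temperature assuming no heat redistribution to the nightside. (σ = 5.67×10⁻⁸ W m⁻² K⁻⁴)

T_ss ≈ 558 K

With no redistribution each surface element balances locally: S(1−A) = σT⁴.
T = [9840 × 0.56 / 5.67×10⁻⁸]^(1/4) = (9.72×10¹⁰)^(1/4) = 558 K.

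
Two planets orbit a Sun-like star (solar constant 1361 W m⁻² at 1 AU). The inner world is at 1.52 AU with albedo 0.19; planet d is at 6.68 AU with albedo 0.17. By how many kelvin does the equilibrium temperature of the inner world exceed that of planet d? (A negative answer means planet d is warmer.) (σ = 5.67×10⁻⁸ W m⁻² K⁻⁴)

T_eq = [S₀(1−A)/(4σd²)]^(1/4), so T ∝ (1−A)^(1/4) / √d.
T₁ = [1361×0.81/(4×5.67×10⁻⁸×1.52²)]^(1/4) = 214.17 K.
T₂ = [1361×0.83/(4×5.67×10⁻⁸×6.68²)]^(1/4) = 102.79 K.

ΔT ≈ 111.4 K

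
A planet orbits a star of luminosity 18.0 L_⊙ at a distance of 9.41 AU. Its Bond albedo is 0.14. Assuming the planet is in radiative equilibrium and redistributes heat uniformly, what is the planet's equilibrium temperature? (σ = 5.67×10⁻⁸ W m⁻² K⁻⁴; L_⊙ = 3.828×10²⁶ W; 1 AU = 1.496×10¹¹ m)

T_eq ≈ 180 K

d = 9.41 AU = 1.41×10¹² m.
L = 18.0 × 3.828×10²⁶ = 6.89×10²⁷ W.
Flux: S = L/(4πd²) = 6.89×10²⁷/(4π×(1.41×10¹²)²) = 277 W m⁻².
Energy balance: absorbed = emitted ⇒ πR²·S(1−A) = 4πR²·σT_eq⁴, so T_eq⁴ = S(1−A)/(4σ).
T_eq = [277 × 0.86 / (4 × 5.67×10⁻⁸)]^(1/4) = (1.05×10⁹)^(1/4) = 180 K.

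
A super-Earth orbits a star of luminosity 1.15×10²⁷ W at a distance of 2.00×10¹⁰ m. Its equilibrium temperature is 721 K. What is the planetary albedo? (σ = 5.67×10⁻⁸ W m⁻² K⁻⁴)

A ≈ 0.73

Flux: S = L/(4πd²) = 1.15×10²⁷/(4π×(2.00×10¹⁰)²) = 2.29×10⁵ W m⁻².
From T_eq⁴ = S(1−A)/(4σ): 1−A = 4σT_eq⁴/S.
1−A = 4 × 5.67×10⁻⁸ × (721)⁴ / 2.29×10⁵ = 0.268.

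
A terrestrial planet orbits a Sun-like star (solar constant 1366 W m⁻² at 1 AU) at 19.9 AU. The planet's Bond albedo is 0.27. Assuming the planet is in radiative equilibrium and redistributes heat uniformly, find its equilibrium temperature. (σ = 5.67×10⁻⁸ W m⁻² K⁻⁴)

Flux at 19.9 AU: S = 1366/19.9² = 3.45 W m⁻².
Energy balance: absorbed = emitted ⇒ πR²·S(1−A) = 4πR²·σT_eq⁴, so T_eq⁴ = S(1−A)/(4σ).
T_eq = [3.45 × 0.73 / (4 × 5.67×10⁻⁸)]^(1/4) = (1.11×10⁷)^(1/4) = 57.7 K.

T_eq ≈ 57.7 K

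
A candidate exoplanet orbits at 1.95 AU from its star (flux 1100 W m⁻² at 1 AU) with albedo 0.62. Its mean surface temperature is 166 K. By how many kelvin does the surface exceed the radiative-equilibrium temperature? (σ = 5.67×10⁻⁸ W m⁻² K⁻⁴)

ΔT ≈ 17.6 K

S = 1100/1.95² = 289.3 W m⁻².
T_eq = [S(1−A)/(4σ)]^(1/4) = [289.3×0.38/(4×5.67×10⁻⁸)]^(1/4) = 148.4 K.
ΔT = T_surf − T_eq = 166 − 148.4.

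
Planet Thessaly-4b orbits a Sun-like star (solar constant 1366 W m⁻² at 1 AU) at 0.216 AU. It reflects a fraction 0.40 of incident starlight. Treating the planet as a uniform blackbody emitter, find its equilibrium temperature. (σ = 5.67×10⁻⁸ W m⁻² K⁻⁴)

Flux at 0.216 AU: S = 1366/0.216² = 2.93×10⁴ W m⁻².
Energy balance: absorbed = emitted ⇒ πR²·S(1−A) = 4πR²·σT_eq⁴, so T_eq⁴ = S(1−A)/(4σ).
T_eq = [2.93×10⁴ × 0.60 / (4 × 5.67×10⁻⁸)]^(1/4) = (7.75×10¹⁰)^(1/4) = 528 K.

T_eq ≈ 528 K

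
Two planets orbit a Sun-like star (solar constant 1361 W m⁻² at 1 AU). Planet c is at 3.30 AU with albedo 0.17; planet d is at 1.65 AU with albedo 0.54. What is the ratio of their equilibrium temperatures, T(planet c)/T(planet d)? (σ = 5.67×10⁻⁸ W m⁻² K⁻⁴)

T₁/T₂ ≈ 0.820

T_eq = [S₀(1−A)/(4σd²)]^(1/4), so T ∝ (1−A)^(1/4) / √d.
T₁ = [1361×0.83/(4×5.67×10⁻⁸×3.30²)]^(1/4) = 146.24 K.
T₂ = [1361×0.46/(4×5.67×10⁻⁸×1.65²)]^(1/4) = 178.44 K.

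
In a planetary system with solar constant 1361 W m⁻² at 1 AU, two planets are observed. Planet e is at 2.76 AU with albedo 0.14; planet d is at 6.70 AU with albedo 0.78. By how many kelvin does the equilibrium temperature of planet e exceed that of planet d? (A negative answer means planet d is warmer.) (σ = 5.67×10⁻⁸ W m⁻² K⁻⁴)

ΔT ≈ 87.7 K

T_eq = [S₀(1−A)/(4σd²)]^(1/4), so T ∝ (1−A)^(1/4) / √d.
T₁ = [1361×0.86/(4×5.67×10⁻⁸×2.76²)]^(1/4) = 161.33 K.
T₂ = [1361×0.22/(4×5.67×10⁻⁸×6.70²)]^(1/4) = 73.64 K.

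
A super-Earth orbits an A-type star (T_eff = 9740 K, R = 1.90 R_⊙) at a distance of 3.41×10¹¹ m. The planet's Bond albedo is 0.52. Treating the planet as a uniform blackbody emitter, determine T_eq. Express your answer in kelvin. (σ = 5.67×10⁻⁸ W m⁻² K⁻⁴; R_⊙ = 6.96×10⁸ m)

R_⋆ = 1.90 × 6.96×10⁸ = 1.32×10⁹ m.
L = 4πR_⋆²σT_⋆⁴ = 4π(1.32×10⁹)² × 5.67×10⁻⁸ × (9740)⁴ = 1.12×10²⁸ W.
S = L/(4πd²) = 7670 W m⁻².
Energy balance: absorbed = emitted ⇒ πR²·S(1−A) = 4πR²·σT_eq⁴, so T_eq⁴ = S(1−A)/(4σ).
T_eq = [7670 × 0.48 / (4 × 5.67×10⁻⁸)]^(1/4) = (1.62×10¹⁰)^(1/4) = 357 K.

T_eq ≈ 357 K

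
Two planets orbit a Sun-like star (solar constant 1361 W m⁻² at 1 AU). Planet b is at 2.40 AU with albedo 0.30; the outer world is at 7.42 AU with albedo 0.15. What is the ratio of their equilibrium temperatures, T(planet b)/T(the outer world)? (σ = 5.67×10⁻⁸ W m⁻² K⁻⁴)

T_eq = [S₀(1−A)/(4σd²)]^(1/4), so T ∝ (1−A)^(1/4) / √d.
T₁ = [1361×0.70/(4×5.67×10⁻⁸×2.40²)]^(1/4) = 164.33 K.
T₂ = [1361×0.85/(4×5.67×10⁻⁸×7.42²)]^(1/4) = 98.11 K.

T₁/T₂ ≈ 1.675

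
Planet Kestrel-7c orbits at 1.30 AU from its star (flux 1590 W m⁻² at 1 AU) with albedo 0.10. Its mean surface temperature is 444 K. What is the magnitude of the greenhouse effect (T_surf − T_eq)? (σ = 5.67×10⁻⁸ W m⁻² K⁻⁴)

S = 1590/1.30² = 940.8 W m⁻².
T_eq = [S(1−A)/(4σ)]^(1/4) = [940.8×0.90/(4×5.67×10⁻⁸)]^(1/4) = 247.2 K.
ΔT = T_surf − T_eq = 444 − 247.2.

ΔT ≈ 196.8 K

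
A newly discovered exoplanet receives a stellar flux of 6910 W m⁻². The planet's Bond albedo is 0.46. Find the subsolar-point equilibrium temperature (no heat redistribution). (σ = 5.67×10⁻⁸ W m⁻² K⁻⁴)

T_ss ≈ 506 K

At the subsolar point the surface absorbs S(1−A) and emits σT⁴ per unit area — no factor of 4, since only the local patch is in balance.
T = [6910 × 0.54 / 5.67×10⁻⁸]^(1/4) = (6.58×10¹⁰)^(1/4) = 506 K.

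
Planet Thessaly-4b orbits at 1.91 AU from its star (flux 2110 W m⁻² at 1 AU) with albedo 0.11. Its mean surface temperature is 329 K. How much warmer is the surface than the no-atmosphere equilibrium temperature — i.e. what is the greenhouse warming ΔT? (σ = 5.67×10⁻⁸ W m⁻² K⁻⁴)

ΔT ≈ 110.7 K

S = 2110/1.91² = 578.4 W m⁻².
T_eq = [S(1−A)/(4σ)]^(1/4) = [578.4×0.89/(4×5.67×10⁻⁸)]^(1/4) = 218.3 K.
ΔT = T_surf − T_eq = 329 − 218.3.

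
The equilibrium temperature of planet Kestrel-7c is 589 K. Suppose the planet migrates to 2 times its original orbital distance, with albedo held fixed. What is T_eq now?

T_eq ≈ 416 K

T_eq ∝ L^(1/4) · d^(−1/2).
T′ = 589 / 2^(1/2) = 416 K.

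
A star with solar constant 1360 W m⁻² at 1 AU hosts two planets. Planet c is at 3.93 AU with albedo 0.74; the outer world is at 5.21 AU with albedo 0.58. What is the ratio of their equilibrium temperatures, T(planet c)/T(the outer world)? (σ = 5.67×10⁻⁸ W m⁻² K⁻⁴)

T₁/T₂ ≈ 1.021

T_eq = [S₀(1−A)/(4σd²)]^(1/4), so T ∝ (1−A)^(1/4) / √d.
T₁ = [1360×0.26/(4×5.67×10⁻⁸×3.93²)]^(1/4) = 100.24 K.
T₂ = [1360×0.42/(4×5.67×10⁻⁸×5.21²)]^(1/4) = 98.14 K.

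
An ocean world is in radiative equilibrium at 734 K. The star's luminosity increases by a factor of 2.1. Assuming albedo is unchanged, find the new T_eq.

T_eq ≈ 884 K

T_eq ∝ L^(1/4) · d^(−1/2).
T′ = 734 × 2.1^(1/4) = 884 K.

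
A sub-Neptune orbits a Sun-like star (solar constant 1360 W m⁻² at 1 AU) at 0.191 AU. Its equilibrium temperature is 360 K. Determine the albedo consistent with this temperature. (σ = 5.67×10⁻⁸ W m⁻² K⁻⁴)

Flux at 0.191 AU: S = 1360/0.191² = 3.73×10⁴ W m⁻².
From T_eq⁴ = S(1−A)/(4σ): 1−A = 4σT_eq⁴/S.
1−A = 4 × 5.67×10⁻⁸ × (360)⁴ / 3.73×10⁴ = 0.102.

A ≈ 0.90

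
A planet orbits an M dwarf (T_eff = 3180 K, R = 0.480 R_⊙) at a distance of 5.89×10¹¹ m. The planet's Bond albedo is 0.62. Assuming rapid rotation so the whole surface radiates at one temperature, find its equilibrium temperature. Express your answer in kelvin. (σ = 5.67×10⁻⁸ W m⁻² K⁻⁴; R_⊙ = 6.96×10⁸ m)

R_⋆ = 0.480 × 6.96×10⁸ = 3.34×10⁸ m.
L = 4πR_⋆²σT_⋆⁴ = 4π(3.34×10⁸)² × 5.67×10⁻⁸ × (3180)⁴ = 8.13×10²⁴ W.
S = L/(4πd²) = 1.87 W m⁻².
Energy balance: absorbed = emitted ⇒ πR²·S(1−A) = 4πR²·σT_eq⁴, so T_eq⁴ = S(1−A)/(4σ).
T_eq = [1.87 × 0.38 / (4 × 5.67×10⁻⁸)]^(1/4) = (3.13×10⁶)^(1/4) = 42.0 K.

T_eq ≈ 42.0 K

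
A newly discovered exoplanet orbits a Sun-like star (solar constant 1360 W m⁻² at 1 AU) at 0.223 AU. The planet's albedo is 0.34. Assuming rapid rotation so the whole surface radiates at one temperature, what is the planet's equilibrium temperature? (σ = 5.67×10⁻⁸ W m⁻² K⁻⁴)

T_eq ≈ 531 K

Flux at 0.223 AU: S = 1360/0.223² = 2.73×10⁴ W m⁻².
Energy balance: absorbed = emitted ⇒ πR²·S(1−A) = 4πR²·σT_eq⁴, so T_eq⁴ = S(1−A)/(4σ).
T_eq = [2.73×10⁴ × 0.66 / (4 × 5.67×10⁻⁸)]^(1/4) = (7.96×10¹⁰)^(1/4) = 531 K.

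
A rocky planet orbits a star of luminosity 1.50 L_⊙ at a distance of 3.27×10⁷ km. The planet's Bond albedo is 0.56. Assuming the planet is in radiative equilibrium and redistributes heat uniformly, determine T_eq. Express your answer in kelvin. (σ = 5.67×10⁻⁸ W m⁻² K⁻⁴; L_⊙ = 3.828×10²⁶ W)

d = 3.27×10⁷ km = 3.27×10¹⁰ m.
L = 1.50 × 3.828×10²⁶ = 5.74×10²⁶ W.
Flux: S = L/(4πd²) = 5.74×10²⁶/(4π×(3.27×10¹⁰)²) = 4.27×10⁴ W m⁻².
Energy balance: absorbed = emitted ⇒ πR²·S(1−A) = 4πR²·σT_eq⁴, so T_eq⁴ = S(1−A)/(4σ).
T_eq = [4.27×10⁴ × 0.44 / (4 × 5.67×10⁻⁸)]^(1/4) = (8.29×10¹⁰)^(1/4) = 537 K.

T_eq ≈ 537 K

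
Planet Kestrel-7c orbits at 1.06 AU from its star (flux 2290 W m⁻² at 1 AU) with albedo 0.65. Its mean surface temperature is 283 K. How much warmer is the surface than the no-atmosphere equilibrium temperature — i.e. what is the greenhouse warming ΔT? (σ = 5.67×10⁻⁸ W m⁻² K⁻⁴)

ΔT ≈ 46.2 K

S = 2290/1.06² = 2038 W m⁻².
T_eq = [S(1−A)/(4σ)]^(1/4) = [2038×0.35/(4×5.67×10⁻⁸)]^(1/4) = 236.8 K.
ΔT = T_surf − T_eq = 283 − 236.8.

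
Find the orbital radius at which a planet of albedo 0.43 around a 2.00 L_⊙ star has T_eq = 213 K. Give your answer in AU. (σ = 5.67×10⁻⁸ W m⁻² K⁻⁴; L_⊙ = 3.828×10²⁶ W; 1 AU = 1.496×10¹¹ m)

L = 2.00 × 3.828×10²⁶ = 7.66×10²⁶ W.
From T_eq⁴ = L(1−A)/(16πσd²): d = √[L(1−A)/(16πσT_eq⁴)].
d = √[7.66×10²⁶ × 0.57 / (16π × 5.67×10⁻⁸ × (213)⁴)] = 2.73×10¹¹ m = 1.82 AU.

d ≈ 1.82 AU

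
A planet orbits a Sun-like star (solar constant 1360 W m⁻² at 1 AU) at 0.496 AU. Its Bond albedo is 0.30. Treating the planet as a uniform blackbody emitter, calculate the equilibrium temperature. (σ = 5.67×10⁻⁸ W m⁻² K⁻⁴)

Flux at 0.496 AU: S = 1360/0.496² = 5530 W m⁻².
Energy balance: absorbed = emitted ⇒ πR²·S(1−A) = 4πR²·σT_eq⁴, so T_eq⁴ = S(1−A)/(4σ).
T_eq = [5530 × 0.70 / (4 × 5.67×10⁻⁸)]^(1/4) = (1.71×10¹⁰)^(1/4) = 361 K.

T_eq ≈ 361 K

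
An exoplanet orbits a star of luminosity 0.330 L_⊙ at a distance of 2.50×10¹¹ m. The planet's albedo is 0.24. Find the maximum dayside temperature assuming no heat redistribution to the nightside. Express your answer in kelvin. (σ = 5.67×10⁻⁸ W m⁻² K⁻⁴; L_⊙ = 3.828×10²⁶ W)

T_ss ≈ 215 K

L = 0.330 × 3.828×10²⁶ = 1.26×10²⁶ W.
Flux: S = L/(4πd²) = 1.26×10²⁶/(4π×(2.50×10¹¹)²) = 161 W m⁻².
With no redistribution each surface element balances locally: S(1−A) = σT⁴.
T = [161 × 0.76 / 5.67×10⁻⁸]^(1/4) = (2.16×10⁹)^(1/4) = 215 K.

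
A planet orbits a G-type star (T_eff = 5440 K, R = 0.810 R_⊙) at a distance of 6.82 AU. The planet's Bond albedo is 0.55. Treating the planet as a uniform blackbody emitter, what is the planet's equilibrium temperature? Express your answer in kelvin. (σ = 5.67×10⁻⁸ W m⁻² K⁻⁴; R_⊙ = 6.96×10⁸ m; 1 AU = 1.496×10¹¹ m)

T_eq ≈ 74.1 K

R_⋆ = 0.810 × 6.96×10⁸ = 5.64×10⁸ m.
d = 6.82 AU = 1.02×10¹² m.
L = 4πR_⋆²σT_⋆⁴ = 4π(5.64×10⁸)² × 5.67×10⁻⁸ × (5440)⁴ = 1.98×10²⁶ W.
S = L/(4πd²) = 15.2 W m⁻².
Energy balance: absorbed = emitted ⇒ πR²·S(1−A) = 4πR²·σT_eq⁴, so T_eq⁴ = S(1−A)/(4σ).
T_eq = [15.2 × 0.45 / (4 × 5.67×10⁻⁸)]^(1/4) = (3.01×10⁷)^(1/4) = 74.1 K.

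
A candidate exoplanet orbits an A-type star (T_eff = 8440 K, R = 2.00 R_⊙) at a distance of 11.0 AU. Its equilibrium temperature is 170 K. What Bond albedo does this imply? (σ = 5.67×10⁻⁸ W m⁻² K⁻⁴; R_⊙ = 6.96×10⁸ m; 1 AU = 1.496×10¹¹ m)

R_⋆ = 2.00 × 6.96×10⁸ = 1.39×10⁹ m.
d = 11.0 AU = 1.65×10¹² m.
L = 4πR_⋆²σT_⋆⁴ = 4π(1.39×10⁹)² × 5.67×10⁻⁸ × (8440)⁴ = 7.01×10²⁷ W.
S = L/(4πd²) = 206 W m⁻².
From T_eq⁴ = S(1−A)/(4σ): 1−A = 4σT_eq⁴/S.
1−A = 4 × 5.67×10⁻⁸ × (170)⁴ / 206 = 0.920.

A ≈ 0.08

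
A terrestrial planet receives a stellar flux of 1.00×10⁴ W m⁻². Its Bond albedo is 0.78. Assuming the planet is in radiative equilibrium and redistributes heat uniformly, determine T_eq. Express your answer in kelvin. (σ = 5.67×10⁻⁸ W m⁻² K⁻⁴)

T_eq ≈ 314 K

Energy balance: absorbed = emitted ⇒ πR²·S(1−A) = 4πR²·σT_eq⁴, so T_eq⁴ = S(1−A)/(4σ).
T_eq = [1.00×10⁴ × 0.22 / (4 × 5.67×10⁻⁸)]^(1/4) = (9.70×10⁹)^(1/4) = 314 K.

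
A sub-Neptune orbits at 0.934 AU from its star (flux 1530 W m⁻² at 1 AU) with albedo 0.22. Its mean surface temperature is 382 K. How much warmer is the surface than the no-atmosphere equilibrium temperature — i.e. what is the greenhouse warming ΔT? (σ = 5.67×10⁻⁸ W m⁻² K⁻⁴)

ΔT ≈ 103.3 K

S = 1530/0.934² = 1754 W m⁻².
T_eq = [S(1−A)/(4σ)]^(1/4) = [1754×0.78/(4×5.67×10⁻⁸)]^(1/4) = 278.7 K.
ΔT = T_surf − T_eq = 382 − 278.7.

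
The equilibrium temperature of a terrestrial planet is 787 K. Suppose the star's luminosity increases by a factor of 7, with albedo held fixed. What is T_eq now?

T_eq ∝ L^(1/4) · d^(−1/2).
T′ = 787 × 7^(1/4) = 1280 K.

T_eq ≈ 1280 K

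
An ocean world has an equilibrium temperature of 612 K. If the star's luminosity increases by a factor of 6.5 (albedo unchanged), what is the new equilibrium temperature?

T_eq ≈ 977 K

T_eq ∝ L^(1/4) · d^(−1/2).
T′ = 612 × 6.5^(1/4) = 977 K.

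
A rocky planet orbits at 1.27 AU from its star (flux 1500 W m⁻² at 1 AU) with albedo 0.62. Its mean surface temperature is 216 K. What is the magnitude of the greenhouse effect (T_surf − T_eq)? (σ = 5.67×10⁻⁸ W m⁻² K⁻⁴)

S = 1500/1.27² = 930.0 W m⁻².
T_eq = [S(1−A)/(4σ)]^(1/4) = [930.0×0.38/(4×5.67×10⁻⁸)]^(1/4) = 198.7 K.
ΔT = T_surf − T_eq = 216 − 198.7.

ΔT ≈ 17.3 K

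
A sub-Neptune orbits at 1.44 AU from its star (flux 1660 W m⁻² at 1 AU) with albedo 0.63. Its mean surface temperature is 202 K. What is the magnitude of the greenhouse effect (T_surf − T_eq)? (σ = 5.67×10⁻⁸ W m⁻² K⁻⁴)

ΔT ≈ 11.9 K

S = 1660/1.44² = 800.5 W m⁻².
T_eq = [S(1−A)/(4σ)]^(1/4) = [800.5×0.37/(4×5.67×10⁻⁸)]^(1/4) = 190.1 K.
ΔT = T_surf − T_eq = 202 − 190.1.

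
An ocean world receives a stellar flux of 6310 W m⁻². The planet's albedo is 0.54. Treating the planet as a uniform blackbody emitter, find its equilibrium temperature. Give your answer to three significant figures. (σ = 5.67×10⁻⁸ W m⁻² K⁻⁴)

T_eq ≈ 336 K

Energy balance: absorbed = emitted ⇒ πR²·S(1−A) = 4πR²·σT_eq⁴, so T_eq⁴ = S(1−A)/(4σ).
T_eq = [6310 × 0.46 / (4 × 5.67×10⁻⁸)]^(1/4) = (1.28×10¹⁰)^(1/4) = 336 K.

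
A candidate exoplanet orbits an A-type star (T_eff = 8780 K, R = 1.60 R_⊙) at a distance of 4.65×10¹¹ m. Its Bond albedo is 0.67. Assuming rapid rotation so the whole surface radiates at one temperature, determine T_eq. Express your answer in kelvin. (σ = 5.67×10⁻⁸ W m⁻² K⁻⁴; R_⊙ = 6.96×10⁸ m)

T_eq ≈ 230 K

R_⋆ = 1.60 × 6.96×10⁸ = 1.11×10⁹ m.
L = 4πR_⋆²σT_⋆⁴ = 4π(1.11×10⁹)² × 5.67×10⁻⁸ × (8780)⁴ = 5.25×10²⁷ W.
S = L/(4πd²) = 1930 W m⁻².
Energy balance: absorbed = emitted ⇒ πR²·S(1−A) = 4πR²·σT_eq⁴, so T_eq⁴ = S(1−A)/(4σ).
T_eq = [1930 × 0.33 / (4 × 5.67×10⁻⁸)]^(1/4) = (2.81×10⁹)^(1/4) = 230 K.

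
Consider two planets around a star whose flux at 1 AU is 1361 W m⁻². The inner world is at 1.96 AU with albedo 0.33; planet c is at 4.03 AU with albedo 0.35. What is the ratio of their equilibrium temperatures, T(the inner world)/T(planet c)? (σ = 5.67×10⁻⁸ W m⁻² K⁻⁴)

T₁/T₂ ≈ 1.445

T_eq = [S₀(1−A)/(4σd²)]^(1/4), so T ∝ (1−A)^(1/4) / √d.
T₁ = [1361×0.67/(4×5.67×10⁻⁸×1.96²)]^(1/4) = 179.86 K.
T₂ = [1361×0.65/(4×5.67×10⁻⁸×4.03²)]^(1/4) = 124.49 K.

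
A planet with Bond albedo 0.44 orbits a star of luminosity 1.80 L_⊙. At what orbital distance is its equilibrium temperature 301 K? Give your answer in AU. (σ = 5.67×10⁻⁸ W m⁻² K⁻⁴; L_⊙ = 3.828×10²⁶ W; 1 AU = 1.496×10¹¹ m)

L = 1.80 × 3.828×10²⁶ = 6.89×10²⁶ W.
From T_eq⁴ = L(1−A)/(16πσd²): d = √[L(1−A)/(16πσT_eq⁴)].
d = √[6.89×10²⁶ × 0.56 / (16π × 5.67×10⁻⁸ × (301)⁴)] = 1.28×10¹¹ m = 0.858 AU.

d ≈ 0.858 AU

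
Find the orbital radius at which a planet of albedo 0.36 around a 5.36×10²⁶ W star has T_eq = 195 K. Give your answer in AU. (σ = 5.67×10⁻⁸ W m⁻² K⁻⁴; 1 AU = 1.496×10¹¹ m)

From T_eq⁴ = L(1−A)/(16πσd²): d = √[L(1−A)/(16πσT_eq⁴)].
d = √[5.36×10²⁶ × 0.64 / (16π × 5.67×10⁻⁸ × (195)⁴)] = 2.89×10¹¹ m = 1.93 AU.

d ≈ 1.93 AU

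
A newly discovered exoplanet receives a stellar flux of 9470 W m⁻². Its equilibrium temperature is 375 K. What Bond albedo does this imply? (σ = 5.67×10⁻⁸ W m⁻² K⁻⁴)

From T_eq⁴ = S(1−A)/(4σ): 1−A = 4σT_eq⁴/S.
1−A = 4 × 5.67×10⁻⁸ × (375)⁴ / 9470 = 0.474.

A ≈ 0.53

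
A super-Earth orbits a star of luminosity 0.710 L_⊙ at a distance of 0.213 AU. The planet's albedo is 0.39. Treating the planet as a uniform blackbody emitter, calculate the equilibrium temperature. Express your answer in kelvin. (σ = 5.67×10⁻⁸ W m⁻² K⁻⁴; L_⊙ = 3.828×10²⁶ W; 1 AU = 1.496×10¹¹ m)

d = 0.213 AU = 3.19×10¹⁰ m.
L = 0.710 × 3.828×10²⁶ = 2.72×10²⁶ W.
Flux: S = L/(4πd²) = 2.72×10²⁶/(4π×(3.19×10¹⁰)²) = 2.13×10⁴ W m⁻².
Energy balance: absorbed = emitted ⇒ πR²·S(1−A) = 4πR²·σT_eq⁴, so T_eq⁴ = S(1−A)/(4σ).
T_eq = [2.13×10⁴ × 0.61 / (4 × 5.67×10⁻⁸)]^(1/4) = (5.73×10¹⁰)^(1/4) = 489 K.

T_eq ≈ 489 K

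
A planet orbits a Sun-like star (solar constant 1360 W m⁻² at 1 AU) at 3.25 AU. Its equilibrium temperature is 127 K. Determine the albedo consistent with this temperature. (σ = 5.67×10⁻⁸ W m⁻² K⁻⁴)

A ≈ 0.54

Flux at 3.25 AU: S = 1360/3.25² = 129 W m⁻².
From T_eq⁴ = S(1−A)/(4σ): 1−A = 4σT_eq⁴/S.
1−A = 4 × 5.67×10⁻⁸ × (127)⁴ / 129 = 0.458.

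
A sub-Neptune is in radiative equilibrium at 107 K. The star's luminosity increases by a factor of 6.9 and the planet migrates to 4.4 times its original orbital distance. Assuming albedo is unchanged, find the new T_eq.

T_eq ≈ 82.7 K

T_eq ∝ L^(1/4) · d^(−1/2).
T′ = 107 × 6.9^(1/4) / 4.4^(1/2) = 82.7 K.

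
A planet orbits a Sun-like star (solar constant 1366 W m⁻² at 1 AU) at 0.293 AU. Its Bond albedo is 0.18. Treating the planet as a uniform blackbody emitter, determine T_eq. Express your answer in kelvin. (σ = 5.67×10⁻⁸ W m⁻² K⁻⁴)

Flux at 0.293 AU: S = 1366/0.293² = 1.59×10⁴ W m⁻².
Energy balance: absorbed = emitted ⇒ πR²·S(1−A) = 4πR²·σT_eq⁴, so T_eq⁴ = S(1−A)/(4σ).
T_eq = [1.59×10⁴ × 0.82 / (4 × 5.67×10⁻⁸)]^(1/4) = (5.75×10¹⁰)^(1/4) = 490 K.

T_eq ≈ 490 K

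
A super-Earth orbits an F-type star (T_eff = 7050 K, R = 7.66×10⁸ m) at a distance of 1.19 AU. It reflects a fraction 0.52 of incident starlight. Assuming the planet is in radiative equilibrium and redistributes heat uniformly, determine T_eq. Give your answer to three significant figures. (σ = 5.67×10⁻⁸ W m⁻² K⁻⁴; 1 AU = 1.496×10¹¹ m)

d = 1.19 AU = 1.78×10¹¹ m.
L = 4πR_⋆²σT_⋆⁴ = 4π(7.66×10⁸)² × 5.67×10⁻⁸ × (7050)⁴ = 1.03×10²⁷ W.
S = L/(4πd²) = 2590 W m⁻².
Energy balance: absorbed = emitted ⇒ πR²·S(1−A) = 4πR²·σT_eq⁴, so T_eq⁴ = S(1−A)/(4σ).
T_eq = [2590 × 0.48 / (4 × 5.67×10⁻⁸)]^(1/4) = (5.49×10⁹)^(1/4) = 272 K.

T_eq ≈ 272 K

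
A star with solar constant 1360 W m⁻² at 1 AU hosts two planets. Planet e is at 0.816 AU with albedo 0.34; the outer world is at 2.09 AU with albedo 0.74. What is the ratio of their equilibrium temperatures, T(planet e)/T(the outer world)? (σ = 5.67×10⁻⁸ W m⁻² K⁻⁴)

T_eq = [S₀(1−A)/(4σd²)]^(1/4), so T ∝ (1−A)^(1/4) / √d.
T₁ = [1360×0.66/(4×5.67×10⁻⁸×0.816²)]^(1/4) = 277.66 K.
T₂ = [1360×0.26/(4×5.67×10⁻⁸×2.09²)]^(1/4) = 137.45 K.

T₁/T₂ ≈ 2.020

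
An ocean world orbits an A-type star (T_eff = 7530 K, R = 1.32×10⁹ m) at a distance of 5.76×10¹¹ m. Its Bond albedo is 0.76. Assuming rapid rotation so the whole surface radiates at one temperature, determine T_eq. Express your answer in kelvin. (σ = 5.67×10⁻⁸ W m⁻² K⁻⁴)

T_eq ≈ 178 K

L = 4πR_⋆²σT_⋆⁴ = 4π(1.32×10⁹)² × 5.67×10⁻⁸ × (7530)⁴ = 3.99×10²⁷ W.
S = L/(4πd²) = 957 W m⁻².
Energy balance: absorbed = emitted ⇒ πR²·S(1−A) = 4πR²·σT_eq⁴, so T_eq⁴ = S(1−A)/(4σ).
T_eq = [957 × 0.24 / (4 × 5.67×10⁻⁸)]^(1/4) = (1.01×10⁹)^(1/4) = 178 K.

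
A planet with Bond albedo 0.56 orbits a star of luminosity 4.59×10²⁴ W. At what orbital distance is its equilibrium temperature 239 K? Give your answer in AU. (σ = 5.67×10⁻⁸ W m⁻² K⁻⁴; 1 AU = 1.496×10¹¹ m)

d ≈ 0.0985 AU

From T_eq⁴ = L(1−A)/(16πσd²): d = √[L(1−A)/(16πσT_eq⁴)].
d = √[4.59×10²⁴ × 0.44 / (16π × 5.67×10⁻⁸ × (239)⁴)] = 1.47×10¹⁰ m = 0.0985 AU.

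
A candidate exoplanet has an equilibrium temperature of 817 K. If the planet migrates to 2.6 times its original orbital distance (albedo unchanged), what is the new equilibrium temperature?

T_eq ≈ 507 K

T_eq ∝ L^(1/4) · d^(−1/2).
T′ = 817 / 2.6^(1/2) = 507 K.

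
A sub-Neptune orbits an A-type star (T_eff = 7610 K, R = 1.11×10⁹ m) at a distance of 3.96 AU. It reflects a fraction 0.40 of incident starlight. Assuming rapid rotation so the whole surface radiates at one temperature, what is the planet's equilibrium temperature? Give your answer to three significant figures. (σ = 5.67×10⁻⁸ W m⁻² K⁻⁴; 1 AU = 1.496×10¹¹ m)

T_eq ≈ 205 K

d = 3.96 AU = 5.92×10¹¹ m.
L = 4πR_⋆²σT_⋆⁴ = 4π(1.11×10⁹)² × 5.67×10⁻⁸ × (7610)⁴ = 2.94×10²⁷ W.
S = L/(4πd²) = 668 W m⁻².
Energy balance: absorbed = emitted ⇒ πR²·S(1−A) = 4πR²·σT_eq⁴, so T_eq⁴ = S(1−A)/(4σ).
T_eq = [668 × 0.60 / (4 × 5.67×10⁻⁸)]^(1/4) = (1.77×10⁹)^(1/4) = 205 K.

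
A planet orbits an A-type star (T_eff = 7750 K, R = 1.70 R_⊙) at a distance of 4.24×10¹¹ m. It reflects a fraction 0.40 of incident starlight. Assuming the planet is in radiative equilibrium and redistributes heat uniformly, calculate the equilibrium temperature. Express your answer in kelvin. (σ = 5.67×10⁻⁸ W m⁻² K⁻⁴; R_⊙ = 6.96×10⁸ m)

T_eq ≈ 255 K

R_⋆ = 1.70 × 6.96×10⁸ = 1.18×10⁹ m.
L = 4πR_⋆²σT_⋆⁴ = 4π(1.18×10⁹)² × 5.67×10⁻⁸ × (7750)⁴ = 3.60×10²⁷ W.
S = L/(4πd²) = 1590 W m⁻².
Energy balance: absorbed = emitted ⇒ πR²·S(1−A) = 4πR²·σT_eq⁴, so T_eq⁴ = S(1−A)/(4σ).
T_eq = [1590 × 0.60 / (4 × 5.67×10⁻⁸)]^(1/4) = (4.21×10⁹)^(1/4) = 255 K.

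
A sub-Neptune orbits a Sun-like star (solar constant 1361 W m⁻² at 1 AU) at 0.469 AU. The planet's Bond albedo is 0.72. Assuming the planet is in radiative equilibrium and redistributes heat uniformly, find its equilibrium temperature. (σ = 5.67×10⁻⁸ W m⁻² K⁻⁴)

T_eq ≈ 296 K

Flux at 0.469 AU: S = 1361/0.469² = 6190 W m⁻².
Energy balance: absorbed = emitted ⇒ πR²·S(1−A) = 4πR²·σT_eq⁴, so T_eq⁴ = S(1−A)/(4σ).
T_eq = [6190 × 0.28 / (4 × 5.67×10⁻⁸)]^(1/4) = (7.64×10⁹)^(1/4) = 296 K.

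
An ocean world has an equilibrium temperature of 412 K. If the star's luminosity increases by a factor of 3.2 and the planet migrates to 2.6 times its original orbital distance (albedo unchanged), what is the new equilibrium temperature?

T_eq ≈ 342 K

T_eq ∝ L^(1/4) · d^(−1/2).
T′ = 412 × 3.2^(1/4) / 2.6^(1/2) = 342 K.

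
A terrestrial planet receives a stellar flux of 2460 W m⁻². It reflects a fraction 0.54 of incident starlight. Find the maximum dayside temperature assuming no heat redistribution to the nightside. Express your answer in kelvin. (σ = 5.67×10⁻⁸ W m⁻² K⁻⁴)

With no redistribution each surface element balances locally: S(1−A) = σT⁴.
T = [2460 × 0.46 / 5.67×10⁻⁸]^(1/4) = (2.00×10¹⁰)^(1/4) = 376 K.

T_ss ≈ 376 K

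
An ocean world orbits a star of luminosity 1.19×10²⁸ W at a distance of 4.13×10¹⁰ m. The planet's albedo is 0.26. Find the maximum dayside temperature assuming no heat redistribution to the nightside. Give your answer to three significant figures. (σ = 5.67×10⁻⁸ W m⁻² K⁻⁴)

Flux: S = L/(4πd²) = 1.19×10²⁸/(4π×(4.13×10¹⁰)²) = 5.55×10⁵ W m⁻².
With no redistribution each surface element balances locally: S(1−A) = σT⁴.
T = [5.55×10⁵ × 0.74 / 5.67×10⁻⁸]^(1/4) = (7.25×10¹²)^(1/4) = 1640 K.

T_ss ≈ 1640 K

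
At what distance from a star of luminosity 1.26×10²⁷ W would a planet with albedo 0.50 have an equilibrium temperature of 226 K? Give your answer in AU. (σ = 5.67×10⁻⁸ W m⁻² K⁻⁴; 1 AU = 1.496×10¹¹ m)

From T_eq⁴ = L(1−A)/(16πσd²): d = √[L(1−A)/(16πσT_eq⁴)].
d = √[1.26×10²⁷ × 0.50 / (16π × 5.67×10⁻⁸ × (226)⁴)] = 2.91×10¹¹ m = 1.95 AU.

d ≈ 1.95 AU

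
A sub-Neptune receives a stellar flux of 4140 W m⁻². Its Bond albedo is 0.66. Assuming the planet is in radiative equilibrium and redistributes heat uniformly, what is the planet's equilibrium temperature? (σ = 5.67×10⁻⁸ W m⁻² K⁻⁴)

Energy balance: absorbed = emitted ⇒ πR²·S(1−A) = 4πR²·σT_eq⁴, so T_eq⁴ = S(1−A)/(4σ).
T_eq = [4140 × 0.34 / (4 × 5.67×10⁻⁸)]^(1/4) = (6.21×10⁹)^(1/4) = 281 K.

T_eq ≈ 281 K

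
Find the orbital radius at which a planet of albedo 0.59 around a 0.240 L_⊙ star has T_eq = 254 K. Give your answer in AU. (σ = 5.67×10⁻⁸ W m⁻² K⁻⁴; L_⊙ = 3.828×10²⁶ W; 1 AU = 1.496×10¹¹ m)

d ≈ 0.377 AU

L = 0.240 × 3.828×10²⁶ = 9.19×10²⁵ W.
From T_eq⁴ = L(1−A)/(16πσd²): d = √[L(1−A)/(16πσT_eq⁴)].
d = √[9.19×10²⁵ × 0.41 / (16π × 5.67×10⁻⁸ × (254)⁴)] = 5.63×10¹⁰ m = 0.377 AU.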